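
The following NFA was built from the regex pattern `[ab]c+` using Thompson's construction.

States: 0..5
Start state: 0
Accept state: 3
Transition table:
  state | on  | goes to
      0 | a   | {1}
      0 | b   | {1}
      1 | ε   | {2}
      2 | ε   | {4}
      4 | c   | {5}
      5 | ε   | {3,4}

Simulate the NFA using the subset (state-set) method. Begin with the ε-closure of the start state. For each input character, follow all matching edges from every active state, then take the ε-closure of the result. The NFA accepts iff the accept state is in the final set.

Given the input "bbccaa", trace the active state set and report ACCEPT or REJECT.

initial (ε-close {0}): {0}
'b' @ 1: {1,2,4}
'b' @ 2: {}  — state set empty
rest 'ccaa' ignored (set empty)
end set {} — state 3 not in

Answer: REJECT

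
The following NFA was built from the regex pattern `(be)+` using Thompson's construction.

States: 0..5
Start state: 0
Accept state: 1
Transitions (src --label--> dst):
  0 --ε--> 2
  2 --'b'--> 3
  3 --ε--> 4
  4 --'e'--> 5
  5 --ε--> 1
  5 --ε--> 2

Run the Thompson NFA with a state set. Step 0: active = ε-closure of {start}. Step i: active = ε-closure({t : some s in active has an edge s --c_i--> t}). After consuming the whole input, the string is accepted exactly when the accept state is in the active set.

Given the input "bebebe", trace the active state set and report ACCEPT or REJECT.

Answer: ACCEPT

Derivation:
S₀ = ε-closure({0}) = {0,2}
'b' @ 1: {3,4}
'e' @ 2: {1,2,5}  [accepting]
'b' @ 3: {3,4}
'e' @ 4: {1,2,5}  [accepting]
'b' @ 5: {3,4}
'e' @ 6: {1,2,5}  [accepting]
end set {1,2,5} — state 1 in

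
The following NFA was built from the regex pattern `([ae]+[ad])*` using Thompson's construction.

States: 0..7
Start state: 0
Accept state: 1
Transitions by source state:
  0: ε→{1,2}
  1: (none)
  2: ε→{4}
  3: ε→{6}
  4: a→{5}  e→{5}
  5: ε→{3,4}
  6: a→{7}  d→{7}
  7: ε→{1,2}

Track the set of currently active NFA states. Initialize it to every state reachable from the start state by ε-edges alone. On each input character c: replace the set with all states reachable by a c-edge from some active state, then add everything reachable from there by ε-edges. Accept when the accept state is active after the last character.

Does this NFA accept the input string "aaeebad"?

S₀ = ε-closure({0}) = {0,1,2,4}
'a' @ 1: {3,4,5,6}
'a' @ 2: {1,2,3,4,5,6,7}  (accept∈set)
'e' @ 3: {3,4,5,6}
'e' @ 4: {3,4,5,6}
'b' @ 5: {}  — state set empty
rest 'ad' ignored (set empty)
end set {} — state 1 not in

Answer: REJECT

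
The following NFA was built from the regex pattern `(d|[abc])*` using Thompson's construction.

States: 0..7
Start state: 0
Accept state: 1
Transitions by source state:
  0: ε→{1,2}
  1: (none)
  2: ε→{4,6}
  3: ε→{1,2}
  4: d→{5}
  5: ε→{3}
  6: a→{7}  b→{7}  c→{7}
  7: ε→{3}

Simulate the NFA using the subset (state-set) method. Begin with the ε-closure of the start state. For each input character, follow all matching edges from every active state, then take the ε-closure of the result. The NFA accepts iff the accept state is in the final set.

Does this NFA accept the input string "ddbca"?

Answer: ACCEPT

Derivation:
initial (ε-close {0}): {0,1,2,4,6}
'd' @ 1: {1,2,3,4,5,6}  (accept∈set)
'd' @ 2: {1,2,3,4,5,6}  (accept∈set)
'b' @ 3: {1,2,3,4,6,7}  (accept∈set)
'c' @ 4: {1,2,3,4,6,7}  (accept∈set)
'a' @ 5: {1,2,3,4,6,7}  (accept∈set)
after full input: {1,2,3,4,6,7}  (accept=1 in)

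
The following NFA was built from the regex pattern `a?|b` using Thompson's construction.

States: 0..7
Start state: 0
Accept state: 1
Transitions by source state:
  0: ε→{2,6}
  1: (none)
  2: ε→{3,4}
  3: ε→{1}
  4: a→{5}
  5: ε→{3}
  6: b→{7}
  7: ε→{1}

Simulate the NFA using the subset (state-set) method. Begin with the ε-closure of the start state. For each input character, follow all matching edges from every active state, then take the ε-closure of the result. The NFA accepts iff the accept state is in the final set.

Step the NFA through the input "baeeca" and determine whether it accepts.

initial (ε-close {0}): {0,1,2,3,4,6}
'b' @ 1: {1,7}  (accept∈set)
'a' @ 2: {}  — dead — no transitions
rest 'eeca' ignored (set empty)
after full input: {}  (accept=1 not in)

Answer: REJECT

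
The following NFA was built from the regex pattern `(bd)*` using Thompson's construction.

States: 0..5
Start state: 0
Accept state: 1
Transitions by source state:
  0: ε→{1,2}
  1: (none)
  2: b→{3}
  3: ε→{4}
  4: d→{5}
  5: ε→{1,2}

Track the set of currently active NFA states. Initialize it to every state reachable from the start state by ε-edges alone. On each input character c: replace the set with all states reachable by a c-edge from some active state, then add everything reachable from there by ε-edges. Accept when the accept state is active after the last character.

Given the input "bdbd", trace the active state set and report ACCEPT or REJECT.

Answer: ACCEPT

Steps:
initial (ε-close {0}): {0,1,2}
'b' @ 1: {3,4}
'd' @ 2: {1,2,5}  ✓accept
'b' @ 3: {3,4}
'd' @ 4: {1,2,5}  ✓accept
final: {1,2,5}; accept 1 in set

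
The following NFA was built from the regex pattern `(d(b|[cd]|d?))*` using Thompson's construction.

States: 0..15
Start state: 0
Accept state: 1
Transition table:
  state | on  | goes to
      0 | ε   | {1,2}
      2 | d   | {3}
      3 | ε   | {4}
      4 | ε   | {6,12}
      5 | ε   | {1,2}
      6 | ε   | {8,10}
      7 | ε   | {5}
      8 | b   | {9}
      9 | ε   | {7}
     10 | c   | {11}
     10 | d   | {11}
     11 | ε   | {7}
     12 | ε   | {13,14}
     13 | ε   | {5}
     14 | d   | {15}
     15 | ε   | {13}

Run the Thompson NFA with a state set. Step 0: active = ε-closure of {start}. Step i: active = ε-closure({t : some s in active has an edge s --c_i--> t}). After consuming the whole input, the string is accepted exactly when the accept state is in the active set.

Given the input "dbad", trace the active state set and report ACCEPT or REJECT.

S₀ = ε-closure({0}) = {0,1,2}
'd' @ 1: {1,2,3,4,5,6,8,10,12,13,14}  (accept∈set)
'b' @ 2: {1,2,5,7,9}  (accept∈set)
'a' @ 3: {}  — no active states
rest 'd' ignored (set empty)
after full input: {}  (accept=1 not in)

Answer: REJECT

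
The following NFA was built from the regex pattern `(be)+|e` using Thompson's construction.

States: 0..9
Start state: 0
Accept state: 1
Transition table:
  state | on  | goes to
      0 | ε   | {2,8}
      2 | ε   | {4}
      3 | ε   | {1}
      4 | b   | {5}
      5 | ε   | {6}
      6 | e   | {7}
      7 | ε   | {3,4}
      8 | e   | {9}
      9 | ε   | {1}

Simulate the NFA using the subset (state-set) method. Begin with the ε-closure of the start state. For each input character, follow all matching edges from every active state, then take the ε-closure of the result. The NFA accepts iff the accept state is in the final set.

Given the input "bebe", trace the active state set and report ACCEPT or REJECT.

Answer: ACCEPT

Trace:
S₀ = ε-closure({0}) = {0,2,4,8}
'b' @ 1: {5,6}
'e' @ 2: {1,3,4,7}  (accept∈set)
'b' @ 3: {5,6}
'e' @ 4: {1,3,4,7}  (accept∈set)
end set {1,3,4,7} — state 1 in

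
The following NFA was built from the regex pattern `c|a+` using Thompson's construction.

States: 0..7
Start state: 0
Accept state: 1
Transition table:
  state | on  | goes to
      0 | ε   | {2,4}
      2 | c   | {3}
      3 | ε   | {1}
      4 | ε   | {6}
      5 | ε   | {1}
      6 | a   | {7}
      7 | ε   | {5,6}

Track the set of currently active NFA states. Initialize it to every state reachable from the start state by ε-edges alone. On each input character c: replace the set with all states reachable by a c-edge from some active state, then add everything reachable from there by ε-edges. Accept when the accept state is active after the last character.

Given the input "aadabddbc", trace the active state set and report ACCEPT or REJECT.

Answer: REJECT

Derivation:
start: ε-closure({0}) = {0,2,4,6}
'a' @ 1: {1,5,6,7}  [accepting]
'a' @ 2: {1,5,6,7}  [accepting]
'd' @ 3: {}  — dead — no transitions
rest 'abddbc' ignored (set empty)
final: {}; accept 1 not in set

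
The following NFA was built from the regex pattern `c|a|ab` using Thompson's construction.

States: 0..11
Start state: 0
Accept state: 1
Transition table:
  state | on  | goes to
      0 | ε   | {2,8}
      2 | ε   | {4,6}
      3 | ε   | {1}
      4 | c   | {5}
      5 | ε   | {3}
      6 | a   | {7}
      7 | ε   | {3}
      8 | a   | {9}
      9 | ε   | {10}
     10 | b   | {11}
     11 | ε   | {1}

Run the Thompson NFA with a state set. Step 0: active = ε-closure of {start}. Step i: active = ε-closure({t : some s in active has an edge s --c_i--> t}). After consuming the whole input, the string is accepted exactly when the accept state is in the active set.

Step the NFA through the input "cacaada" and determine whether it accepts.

Answer: REJECT

Steps:
start: ε-closure({0}) = {0,2,4,6,8}
'c' @ 1: {1,3,5}  [accepting]
'a' @ 2: {}  — no active states
rest 'caada' ignored (set empty)
after full input: {}  (accept=1 not in)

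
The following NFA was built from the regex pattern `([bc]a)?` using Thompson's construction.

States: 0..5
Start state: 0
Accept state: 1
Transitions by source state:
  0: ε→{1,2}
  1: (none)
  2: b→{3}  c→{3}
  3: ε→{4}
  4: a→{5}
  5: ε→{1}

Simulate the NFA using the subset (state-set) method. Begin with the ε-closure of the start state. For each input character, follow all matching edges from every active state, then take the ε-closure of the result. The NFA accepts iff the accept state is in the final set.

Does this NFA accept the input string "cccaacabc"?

Answer: REJECT

Trace:
start: ε-closure({0}) = {0,1,2}
'c' @ 1: {3,4}
'c' @ 2: {}  — dead — no transitions
rest 'caacabc' ignored (set empty)
end set {} — state 1 not in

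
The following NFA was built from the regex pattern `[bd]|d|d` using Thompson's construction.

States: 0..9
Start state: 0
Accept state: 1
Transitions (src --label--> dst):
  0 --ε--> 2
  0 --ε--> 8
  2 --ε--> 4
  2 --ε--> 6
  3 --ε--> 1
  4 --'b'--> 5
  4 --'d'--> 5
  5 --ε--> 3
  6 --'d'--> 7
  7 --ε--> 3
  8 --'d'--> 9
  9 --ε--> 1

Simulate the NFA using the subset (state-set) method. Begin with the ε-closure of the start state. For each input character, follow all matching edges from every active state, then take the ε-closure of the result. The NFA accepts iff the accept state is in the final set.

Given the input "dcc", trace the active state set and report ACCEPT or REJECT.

Answer: REJECT

Derivation:
initial (ε-close {0}): {0,2,4,6,8}
'd' @ 1: {1,3,5,7,9}  (accept∈set)
'c' @ 2: {}  — no active states
rest 'c' ignored (set empty)
final: {}; accept 1 not in set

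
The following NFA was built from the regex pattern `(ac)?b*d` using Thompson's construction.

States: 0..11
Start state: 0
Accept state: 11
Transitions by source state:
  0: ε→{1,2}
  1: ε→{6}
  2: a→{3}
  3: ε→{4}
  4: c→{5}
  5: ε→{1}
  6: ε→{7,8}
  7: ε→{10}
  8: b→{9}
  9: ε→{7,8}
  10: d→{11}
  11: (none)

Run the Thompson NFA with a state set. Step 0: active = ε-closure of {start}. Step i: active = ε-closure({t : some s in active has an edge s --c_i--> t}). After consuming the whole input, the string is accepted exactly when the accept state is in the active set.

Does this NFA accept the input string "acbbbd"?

start: ε-closure({0}) = {0,1,2,6,7,8,10}
'a' @ 1: {3,4}
'c' @ 2: {1,5,6,7,8,10}
'b' @ 3: {7,8,9,10}
'b' @ 4: {7,8,9,10}
'b' @ 5: {7,8,9,10}
'd' @ 6: {11}  ✓accept
final: {11}; accept 11 in set

Answer: ACCEPT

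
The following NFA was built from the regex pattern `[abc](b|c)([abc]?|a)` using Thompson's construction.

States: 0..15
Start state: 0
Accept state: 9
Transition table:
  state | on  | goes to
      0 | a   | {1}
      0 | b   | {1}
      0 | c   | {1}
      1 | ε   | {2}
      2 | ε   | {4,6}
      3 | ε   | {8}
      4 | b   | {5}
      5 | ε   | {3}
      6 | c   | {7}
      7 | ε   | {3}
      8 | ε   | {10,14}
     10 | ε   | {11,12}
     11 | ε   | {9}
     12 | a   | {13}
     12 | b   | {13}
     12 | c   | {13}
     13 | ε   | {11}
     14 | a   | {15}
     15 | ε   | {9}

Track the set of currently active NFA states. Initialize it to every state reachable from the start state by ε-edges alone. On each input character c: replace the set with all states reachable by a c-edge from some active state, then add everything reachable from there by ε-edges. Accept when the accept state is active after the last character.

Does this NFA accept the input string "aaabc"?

start: ε-closure({0}) = {0}
'a' @ 1: {1,2,4,6}
'a' @ 2: {}  — state set empty
rest 'abc' ignored (set empty)
after full input: {}  (accept=9 not in)

Answer: REJECT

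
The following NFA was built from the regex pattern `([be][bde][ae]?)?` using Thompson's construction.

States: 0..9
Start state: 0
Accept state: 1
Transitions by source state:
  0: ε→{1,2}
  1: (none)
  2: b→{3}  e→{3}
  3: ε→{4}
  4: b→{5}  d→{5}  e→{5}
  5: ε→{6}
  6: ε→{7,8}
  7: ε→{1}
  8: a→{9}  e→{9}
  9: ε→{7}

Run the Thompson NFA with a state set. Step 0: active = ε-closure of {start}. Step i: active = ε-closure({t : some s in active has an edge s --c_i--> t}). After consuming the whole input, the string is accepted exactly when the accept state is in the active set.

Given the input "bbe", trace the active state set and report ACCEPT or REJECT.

Answer: ACCEPT

Derivation:
S₀ = ε-closure({0}) = {0,1,2}
'b' @ 1: {3,4}
'b' @ 2: {1,5,6,7,8}  ✓accept
'e' @ 3: {1,7,9}  ✓accept
after full input: {1,7,9}  (accept=1 in)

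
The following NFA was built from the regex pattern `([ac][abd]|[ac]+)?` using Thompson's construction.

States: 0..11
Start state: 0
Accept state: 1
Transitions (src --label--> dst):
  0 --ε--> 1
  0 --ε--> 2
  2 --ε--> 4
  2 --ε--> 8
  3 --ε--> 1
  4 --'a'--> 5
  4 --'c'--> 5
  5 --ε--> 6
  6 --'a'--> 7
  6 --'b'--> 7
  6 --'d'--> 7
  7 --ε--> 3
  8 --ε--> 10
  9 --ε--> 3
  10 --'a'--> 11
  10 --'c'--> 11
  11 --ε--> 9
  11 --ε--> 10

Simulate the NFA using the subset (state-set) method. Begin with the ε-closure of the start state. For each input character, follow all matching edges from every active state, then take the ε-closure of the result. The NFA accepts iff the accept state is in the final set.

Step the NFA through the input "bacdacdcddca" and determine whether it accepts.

start: ε-closure({0}) = {0,1,2,4,8,10}
'b' @ 1: {}  — no active states
rest 'acdacdcddca' ignored (set empty)
final: {}; accept 1 not in set

Answer: REJECT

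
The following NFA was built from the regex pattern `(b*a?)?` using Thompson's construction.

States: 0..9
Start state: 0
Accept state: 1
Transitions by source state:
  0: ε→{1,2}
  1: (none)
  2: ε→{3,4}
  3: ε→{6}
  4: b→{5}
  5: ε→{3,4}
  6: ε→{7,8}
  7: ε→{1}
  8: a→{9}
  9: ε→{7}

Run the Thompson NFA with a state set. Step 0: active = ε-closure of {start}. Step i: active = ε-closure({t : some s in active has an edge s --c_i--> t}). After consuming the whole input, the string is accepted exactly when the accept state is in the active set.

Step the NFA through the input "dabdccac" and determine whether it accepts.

Answer: REJECT

Steps:
start: ε-closure({0}) = {0,1,2,3,4,6,7,8}
'd' @ 1: {}  — dead — no transitions
rest 'abdccac' ignored (set empty)
final: {}; accept 1 not in set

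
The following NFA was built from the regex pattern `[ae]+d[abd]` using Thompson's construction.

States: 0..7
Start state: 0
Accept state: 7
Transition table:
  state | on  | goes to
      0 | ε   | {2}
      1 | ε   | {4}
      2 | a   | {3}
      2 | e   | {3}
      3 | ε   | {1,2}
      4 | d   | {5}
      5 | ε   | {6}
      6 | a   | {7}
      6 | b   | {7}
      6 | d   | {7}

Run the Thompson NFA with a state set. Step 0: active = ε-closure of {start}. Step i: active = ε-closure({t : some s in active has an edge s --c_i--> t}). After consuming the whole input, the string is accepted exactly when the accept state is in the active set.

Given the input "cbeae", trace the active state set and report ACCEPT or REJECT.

S₀ = ε-closure({0}) = {0,2}
'c' @ 1: {}  — state set empty
rest 'beae' ignored (set empty)
end set {} — state 7 not in

Answer: REJECT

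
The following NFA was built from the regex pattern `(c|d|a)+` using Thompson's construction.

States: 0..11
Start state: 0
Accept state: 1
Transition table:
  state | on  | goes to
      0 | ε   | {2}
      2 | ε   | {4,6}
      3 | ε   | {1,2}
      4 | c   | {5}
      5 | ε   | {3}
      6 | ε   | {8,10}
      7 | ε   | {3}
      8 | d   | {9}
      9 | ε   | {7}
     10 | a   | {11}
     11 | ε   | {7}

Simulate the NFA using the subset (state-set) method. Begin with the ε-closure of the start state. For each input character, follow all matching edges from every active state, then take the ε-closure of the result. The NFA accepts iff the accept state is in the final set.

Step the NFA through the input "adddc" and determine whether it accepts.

Answer: ACCEPT

Derivation:
initial (ε-close {0}): {0,2,4,6,8,10}
'a' @ 1: {1,2,3,4,6,7,8,10,11}  [accepting]
'd' @ 2: {1,2,3,4,6,7,8,9,10}  [accepting]
'd' @ 3: {1,2,3,4,6,7,8,9,10}  [accepting]
'd' @ 4: {1,2,3,4,6,7,8,9,10}  [accepting]
'c' @ 5: {1,2,3,4,5,6,8,10}  [accepting]
end set {1,2,3,4,5,6,8,10} — state 1 in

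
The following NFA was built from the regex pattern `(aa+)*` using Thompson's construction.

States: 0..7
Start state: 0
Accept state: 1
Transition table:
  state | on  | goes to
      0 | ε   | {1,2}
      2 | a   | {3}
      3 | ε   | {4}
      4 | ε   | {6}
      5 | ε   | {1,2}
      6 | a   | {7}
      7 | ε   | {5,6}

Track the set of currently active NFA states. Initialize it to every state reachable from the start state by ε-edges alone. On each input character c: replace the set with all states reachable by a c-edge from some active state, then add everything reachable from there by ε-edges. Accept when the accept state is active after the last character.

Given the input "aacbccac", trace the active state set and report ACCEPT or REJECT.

Answer: REJECT

Derivation:
S₀ = ε-closure({0}) = {0,1,2}
'a' @ 1: {3,4,6}
'a' @ 2: {1,2,5,6,7}  [accepting]
'c' @ 3: {}  — dead — no transitions
rest 'bccac' ignored (set empty)
final: {}; accept 1 not in set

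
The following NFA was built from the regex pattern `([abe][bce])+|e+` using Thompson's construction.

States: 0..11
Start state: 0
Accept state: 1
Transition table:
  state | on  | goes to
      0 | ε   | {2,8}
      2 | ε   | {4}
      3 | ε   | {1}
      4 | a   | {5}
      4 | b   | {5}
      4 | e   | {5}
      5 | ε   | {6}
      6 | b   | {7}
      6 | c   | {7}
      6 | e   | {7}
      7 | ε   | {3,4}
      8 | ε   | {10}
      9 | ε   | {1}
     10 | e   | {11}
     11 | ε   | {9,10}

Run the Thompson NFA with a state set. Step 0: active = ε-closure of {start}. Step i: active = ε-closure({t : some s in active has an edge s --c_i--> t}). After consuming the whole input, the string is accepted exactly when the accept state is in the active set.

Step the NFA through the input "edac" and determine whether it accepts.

Answer: REJECT

Trace:
start: ε-closure({0}) = {0,2,4,8,10}
'e' @ 1: {1,5,6,9,10,11}  [accepting]
'd' @ 2: {}  — state set empty
rest 'ac' ignored (set empty)
final: {}; accept 1 not in set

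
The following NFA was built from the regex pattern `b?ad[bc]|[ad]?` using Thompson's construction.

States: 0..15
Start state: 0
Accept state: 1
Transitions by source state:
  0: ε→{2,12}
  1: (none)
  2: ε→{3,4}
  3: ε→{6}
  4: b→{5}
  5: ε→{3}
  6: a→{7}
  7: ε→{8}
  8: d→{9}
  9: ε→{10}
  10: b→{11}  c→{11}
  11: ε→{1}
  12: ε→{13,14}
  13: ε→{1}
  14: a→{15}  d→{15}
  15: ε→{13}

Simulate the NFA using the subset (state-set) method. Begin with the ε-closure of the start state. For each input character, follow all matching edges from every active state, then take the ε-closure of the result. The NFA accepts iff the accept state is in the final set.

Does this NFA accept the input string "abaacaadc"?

Answer: REJECT

Derivation:
S₀ = ε-closure({0}) = {0,1,2,3,4,6,12,13,14}
'a' @ 1: {1,7,8,13,15}  (accept∈set)
'b' @ 2: {}  — no active states
rest 'aacaadc' ignored (set empty)
end set {} — state 1 not in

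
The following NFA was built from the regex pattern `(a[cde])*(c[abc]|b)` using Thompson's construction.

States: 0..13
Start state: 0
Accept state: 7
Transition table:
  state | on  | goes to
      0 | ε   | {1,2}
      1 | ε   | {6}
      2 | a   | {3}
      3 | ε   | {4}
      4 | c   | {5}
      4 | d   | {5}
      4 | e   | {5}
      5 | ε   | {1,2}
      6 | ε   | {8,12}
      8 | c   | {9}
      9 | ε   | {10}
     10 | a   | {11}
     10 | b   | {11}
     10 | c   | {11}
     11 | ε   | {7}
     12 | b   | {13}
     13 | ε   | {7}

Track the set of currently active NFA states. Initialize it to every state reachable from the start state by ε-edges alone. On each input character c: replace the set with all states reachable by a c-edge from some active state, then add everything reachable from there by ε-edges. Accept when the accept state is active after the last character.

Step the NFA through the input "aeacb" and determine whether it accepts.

Answer: ACCEPT

Steps:
start: ε-closure({0}) = {0,1,2,6,8,12}
'a' @ 1: {3,4}
'e' @ 2: {1,2,5,6,8,12}
'a' @ 3: {3,4}
'c' @ 4: {1,2,5,6,8,12}
'b' @ 5: {7,13}  ✓accept
after full input: {7,13}  (accept=7 in)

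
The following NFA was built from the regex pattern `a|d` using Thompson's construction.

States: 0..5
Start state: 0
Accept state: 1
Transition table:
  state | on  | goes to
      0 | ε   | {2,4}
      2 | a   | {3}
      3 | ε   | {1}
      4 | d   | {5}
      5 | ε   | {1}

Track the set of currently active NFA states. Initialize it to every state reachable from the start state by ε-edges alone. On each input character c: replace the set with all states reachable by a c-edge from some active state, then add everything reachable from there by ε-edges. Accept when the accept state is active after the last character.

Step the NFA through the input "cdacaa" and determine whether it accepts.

start: ε-closure({0}) = {0,2,4}
'c' @ 1: {}  — dead — no transitions
rest 'dacaa' ignored (set empty)
after full input: {}  (accept=1 not in)

Answer: REJECT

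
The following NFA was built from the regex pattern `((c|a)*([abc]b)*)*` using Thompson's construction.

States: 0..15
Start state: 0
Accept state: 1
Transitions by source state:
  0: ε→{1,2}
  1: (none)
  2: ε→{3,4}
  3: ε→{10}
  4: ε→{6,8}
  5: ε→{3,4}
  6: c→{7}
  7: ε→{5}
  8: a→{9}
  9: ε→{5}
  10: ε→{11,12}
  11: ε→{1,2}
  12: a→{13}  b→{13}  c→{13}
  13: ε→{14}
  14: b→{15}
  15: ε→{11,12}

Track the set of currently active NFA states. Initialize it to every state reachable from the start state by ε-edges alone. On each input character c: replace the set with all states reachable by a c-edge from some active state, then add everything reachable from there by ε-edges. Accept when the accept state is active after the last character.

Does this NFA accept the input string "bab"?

start: ε-closure({0}) = {0,1,2,3,4,6,8,10,11,12}
'b' @ 1: {13,14}
'a' @ 2: {}  — state set empty
rest 'b' ignored (set empty)
final: {}; accept 1 not in set

Answer: REJECT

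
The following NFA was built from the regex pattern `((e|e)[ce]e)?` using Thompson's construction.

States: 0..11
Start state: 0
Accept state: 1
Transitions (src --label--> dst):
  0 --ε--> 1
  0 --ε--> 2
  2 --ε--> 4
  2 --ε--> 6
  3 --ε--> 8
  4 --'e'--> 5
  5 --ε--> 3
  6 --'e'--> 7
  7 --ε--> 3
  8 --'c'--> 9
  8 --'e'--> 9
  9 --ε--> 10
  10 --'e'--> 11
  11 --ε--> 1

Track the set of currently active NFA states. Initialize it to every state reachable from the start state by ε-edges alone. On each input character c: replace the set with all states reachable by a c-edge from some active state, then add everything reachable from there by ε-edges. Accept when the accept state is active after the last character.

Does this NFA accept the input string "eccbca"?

start: ε-closure({0}) = {0,1,2,4,6}
'e' @ 1: {3,5,7,8}
'c' @ 2: {9,10}
'c' @ 3: {}  — dead — no transitions
rest 'bca' ignored (set empty)
final: {}; accept 1 not in set

Answer: REJECT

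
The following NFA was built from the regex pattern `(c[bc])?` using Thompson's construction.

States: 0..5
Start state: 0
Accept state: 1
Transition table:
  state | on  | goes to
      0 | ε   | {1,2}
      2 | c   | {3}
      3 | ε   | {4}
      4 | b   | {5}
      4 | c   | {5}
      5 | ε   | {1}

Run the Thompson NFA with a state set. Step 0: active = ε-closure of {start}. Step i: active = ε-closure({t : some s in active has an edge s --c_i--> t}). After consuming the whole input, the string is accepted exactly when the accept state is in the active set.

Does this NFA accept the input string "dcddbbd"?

S₀ = ε-closure({0}) = {0,1,2}
'd' @ 1: {}  — no active states
rest 'cddbbd' ignored (set empty)
final: {}; accept 1 not in set

Answer: REJECT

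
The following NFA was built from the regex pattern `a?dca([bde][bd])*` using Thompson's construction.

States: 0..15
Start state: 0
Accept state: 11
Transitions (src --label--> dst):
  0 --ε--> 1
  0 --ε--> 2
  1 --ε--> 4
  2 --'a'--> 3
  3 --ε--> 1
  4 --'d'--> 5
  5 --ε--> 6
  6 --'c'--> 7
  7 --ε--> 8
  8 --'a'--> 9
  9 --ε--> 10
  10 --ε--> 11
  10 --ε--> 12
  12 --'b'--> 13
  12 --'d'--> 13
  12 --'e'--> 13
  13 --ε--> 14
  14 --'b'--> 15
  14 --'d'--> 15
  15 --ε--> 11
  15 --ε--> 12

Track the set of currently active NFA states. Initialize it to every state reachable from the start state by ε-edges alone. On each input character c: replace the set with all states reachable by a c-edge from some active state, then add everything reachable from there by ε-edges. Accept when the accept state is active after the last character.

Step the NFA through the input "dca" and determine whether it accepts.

Answer: ACCEPT

Steps:
S₀ = ε-closure({0}) = {0,1,2,4}
'd' @ 1: {5,6}
'c' @ 2: {7,8}
'a' @ 3: {9,10,11,12}  [accepting]
final: {9,10,11,12}; accept 11 in set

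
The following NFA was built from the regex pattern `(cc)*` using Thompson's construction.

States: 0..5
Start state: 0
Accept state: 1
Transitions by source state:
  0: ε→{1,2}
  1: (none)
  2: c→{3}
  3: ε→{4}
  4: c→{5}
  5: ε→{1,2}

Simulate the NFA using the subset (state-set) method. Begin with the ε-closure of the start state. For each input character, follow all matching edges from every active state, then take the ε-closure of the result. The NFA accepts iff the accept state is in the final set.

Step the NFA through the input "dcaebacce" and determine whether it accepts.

start: ε-closure({0}) = {0,1,2}
'd' @ 1: {}  — state set empty
rest 'caebacce' ignored (set empty)
end set {} — state 1 not in

Answer: REJECT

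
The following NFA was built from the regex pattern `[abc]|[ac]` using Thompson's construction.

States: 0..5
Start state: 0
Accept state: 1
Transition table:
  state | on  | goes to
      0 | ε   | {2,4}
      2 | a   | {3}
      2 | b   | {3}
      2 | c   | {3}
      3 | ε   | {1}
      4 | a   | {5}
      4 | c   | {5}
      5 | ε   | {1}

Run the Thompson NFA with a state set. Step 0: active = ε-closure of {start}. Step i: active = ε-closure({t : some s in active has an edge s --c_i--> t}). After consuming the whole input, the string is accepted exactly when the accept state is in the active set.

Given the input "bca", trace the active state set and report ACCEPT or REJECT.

Answer: REJECT

Derivation:
S₀ = ε-closure({0}) = {0,2,4}
'b' @ 1: {1,3}  [accepting]
'c' @ 2: {}  — dead — no transitions
rest 'a' ignored (set empty)
final: {}; accept 1 not in set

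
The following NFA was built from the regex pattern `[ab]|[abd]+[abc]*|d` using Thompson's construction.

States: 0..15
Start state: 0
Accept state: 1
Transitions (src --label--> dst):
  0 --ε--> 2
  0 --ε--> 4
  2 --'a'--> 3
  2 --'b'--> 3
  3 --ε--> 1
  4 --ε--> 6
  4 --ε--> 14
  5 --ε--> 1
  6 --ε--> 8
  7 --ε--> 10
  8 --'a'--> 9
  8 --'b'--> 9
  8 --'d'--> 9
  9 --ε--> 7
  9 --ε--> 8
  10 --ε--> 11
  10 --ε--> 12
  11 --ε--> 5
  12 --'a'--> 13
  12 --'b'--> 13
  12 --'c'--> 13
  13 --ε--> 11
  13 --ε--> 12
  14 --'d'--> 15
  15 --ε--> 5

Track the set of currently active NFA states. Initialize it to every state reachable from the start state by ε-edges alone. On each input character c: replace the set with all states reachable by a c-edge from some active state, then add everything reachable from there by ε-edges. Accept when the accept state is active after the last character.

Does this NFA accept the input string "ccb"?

Answer: REJECT

Steps:
start: ε-closure({0}) = {0,2,4,6,8,14}
'c' @ 1: {}  — state set empty
rest 'cb' ignored (set empty)
final: {}; accept 1 not in set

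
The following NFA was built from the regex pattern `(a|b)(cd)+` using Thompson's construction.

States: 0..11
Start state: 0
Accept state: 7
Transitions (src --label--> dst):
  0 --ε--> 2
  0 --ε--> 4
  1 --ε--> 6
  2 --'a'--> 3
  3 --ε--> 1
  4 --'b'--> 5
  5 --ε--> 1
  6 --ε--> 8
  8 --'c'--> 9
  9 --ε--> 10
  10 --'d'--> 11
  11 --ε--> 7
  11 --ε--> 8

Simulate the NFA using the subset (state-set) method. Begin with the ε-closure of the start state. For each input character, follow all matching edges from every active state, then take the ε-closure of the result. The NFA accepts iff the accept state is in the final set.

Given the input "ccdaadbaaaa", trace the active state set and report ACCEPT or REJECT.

start: ε-closure({0}) = {0,2,4}
'c' @ 1: {}  — state set empty
rest 'cdaadbaaaa' ignored (set empty)
final: {}; accept 7 not in set

Answer: REJECT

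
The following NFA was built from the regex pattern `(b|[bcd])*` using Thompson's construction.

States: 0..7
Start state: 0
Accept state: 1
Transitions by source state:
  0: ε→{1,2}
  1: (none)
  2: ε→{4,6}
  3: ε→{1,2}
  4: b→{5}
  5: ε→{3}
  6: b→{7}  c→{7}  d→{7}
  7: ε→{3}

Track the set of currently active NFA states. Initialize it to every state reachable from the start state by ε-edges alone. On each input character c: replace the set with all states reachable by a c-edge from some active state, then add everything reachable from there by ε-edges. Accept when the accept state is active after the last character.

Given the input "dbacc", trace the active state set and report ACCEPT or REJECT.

start: ε-closure({0}) = {0,1,2,4,6}
'd' @ 1: {1,2,3,4,6,7}  (accept∈set)
'b' @ 2: {1,2,3,4,5,6,7}  (accept∈set)
'a' @ 3: {}  — no active states
rest 'cc' ignored (set empty)
after full input: {}  (accept=1 not in)

Answer: REJECT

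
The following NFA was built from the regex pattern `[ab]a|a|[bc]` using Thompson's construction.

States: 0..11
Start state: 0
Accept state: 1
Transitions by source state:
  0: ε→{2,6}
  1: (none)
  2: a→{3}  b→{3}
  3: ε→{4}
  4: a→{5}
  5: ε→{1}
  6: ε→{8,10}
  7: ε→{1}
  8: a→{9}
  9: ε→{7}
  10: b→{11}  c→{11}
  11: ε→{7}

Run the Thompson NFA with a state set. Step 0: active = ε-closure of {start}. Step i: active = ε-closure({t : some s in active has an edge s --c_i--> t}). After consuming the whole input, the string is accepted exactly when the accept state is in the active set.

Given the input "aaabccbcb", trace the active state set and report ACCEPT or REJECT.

start: ε-closure({0}) = {0,2,6,8,10}
'a' @ 1: {1,3,4,7,9}  ✓accept
'a' @ 2: {1,5}  ✓accept
'a' @ 3: {}  — state set empty
rest 'bccbcb' ignored (set empty)
end set {} — state 1 not in

Answer: REJECT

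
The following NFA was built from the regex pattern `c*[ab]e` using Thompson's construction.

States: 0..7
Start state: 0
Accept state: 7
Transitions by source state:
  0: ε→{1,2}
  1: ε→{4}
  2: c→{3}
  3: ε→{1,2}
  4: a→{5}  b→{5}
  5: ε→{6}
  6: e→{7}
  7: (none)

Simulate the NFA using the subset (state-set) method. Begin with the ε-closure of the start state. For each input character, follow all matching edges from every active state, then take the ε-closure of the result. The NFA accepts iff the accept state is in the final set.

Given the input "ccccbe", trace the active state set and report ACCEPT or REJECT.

start: ε-closure({0}) = {0,1,2,4}
'c' @ 1: {1,2,3,4}
'c' @ 2: {1,2,3,4}
'c' @ 3: {1,2,3,4}
'c' @ 4: {1,2,3,4}
'b' @ 5: {5,6}
'e' @ 6: {7}  ✓accept
end set {7} — state 7 in

Answer: ACCEPT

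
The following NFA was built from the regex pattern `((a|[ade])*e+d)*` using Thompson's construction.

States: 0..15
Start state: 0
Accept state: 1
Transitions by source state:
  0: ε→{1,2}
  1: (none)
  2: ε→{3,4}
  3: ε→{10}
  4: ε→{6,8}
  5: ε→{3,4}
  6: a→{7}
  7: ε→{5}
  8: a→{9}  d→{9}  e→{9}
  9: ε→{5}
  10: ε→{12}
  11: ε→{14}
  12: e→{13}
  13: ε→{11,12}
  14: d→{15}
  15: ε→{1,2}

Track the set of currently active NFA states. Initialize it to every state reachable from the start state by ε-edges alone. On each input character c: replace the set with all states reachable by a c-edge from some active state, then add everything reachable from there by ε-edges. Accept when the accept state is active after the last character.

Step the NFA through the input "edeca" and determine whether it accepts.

Answer: REJECT

Trace:
start: ε-closure({0}) = {0,1,2,3,4,6,8,10,12}
'e' @ 1: {3,4,5,6,8,9,10,11,12,13,14}
'd' @ 2: {1,2,3,4,5,6,8,9,10,12,15}  (accept∈set)
'e' @ 3: {3,4,5,6,8,9,10,11,12,13,14}
'c' @ 4: {}  — state set empty
rest 'a' ignored (set empty)
after full input: {}  (accept=1 not in)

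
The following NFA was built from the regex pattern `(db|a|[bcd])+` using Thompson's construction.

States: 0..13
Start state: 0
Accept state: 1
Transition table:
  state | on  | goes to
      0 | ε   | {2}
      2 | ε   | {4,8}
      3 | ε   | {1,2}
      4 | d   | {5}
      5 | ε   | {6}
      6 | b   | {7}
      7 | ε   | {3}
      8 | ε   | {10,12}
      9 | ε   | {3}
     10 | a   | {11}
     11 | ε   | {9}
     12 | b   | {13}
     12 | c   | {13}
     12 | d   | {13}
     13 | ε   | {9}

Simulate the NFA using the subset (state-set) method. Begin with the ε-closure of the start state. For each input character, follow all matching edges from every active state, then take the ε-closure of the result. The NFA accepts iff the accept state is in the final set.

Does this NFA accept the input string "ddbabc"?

start: ε-closure({0}) = {0,2,4,8,10,12}
'd' @ 1: {1,2,3,4,5,6,8,9,10,12,13}  [accepting]
'd' @ 2: {1,2,3,4,5,6,8,9,10,12,13}  [accepting]
'b' @ 3: {1,2,3,4,7,8,9,10,12,13}  [accepting]
'a' @ 4: {1,2,3,4,8,9,10,11,12}  [accepting]
'b' @ 5: {1,2,3,4,8,9,10,12,13}  [accepting]
'c' @ 6: {1,2,3,4,8,9,10,12,13}  [accepting]
after full input: {1,2,3,4,8,9,10,12,13}  (accept=1 in)

Answer: ACCEPT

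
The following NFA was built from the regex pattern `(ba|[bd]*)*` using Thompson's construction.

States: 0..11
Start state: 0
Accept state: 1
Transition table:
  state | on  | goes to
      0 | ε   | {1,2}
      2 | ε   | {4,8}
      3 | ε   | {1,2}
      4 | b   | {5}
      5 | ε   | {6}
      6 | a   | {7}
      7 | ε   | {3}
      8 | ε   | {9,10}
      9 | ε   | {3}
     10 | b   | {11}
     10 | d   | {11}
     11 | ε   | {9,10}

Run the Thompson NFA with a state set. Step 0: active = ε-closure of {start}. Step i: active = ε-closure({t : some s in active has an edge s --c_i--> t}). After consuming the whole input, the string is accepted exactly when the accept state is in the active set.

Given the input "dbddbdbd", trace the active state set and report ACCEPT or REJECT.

initial (ε-close {0}): {0,1,2,3,4,8,9,10}
'd' @ 1: {1,2,3,4,8,9,10,11}  (accept∈set)
'b' @ 2: {1,2,3,4,5,6,8,9,10,11}  (accept∈set)
'd' @ 3: {1,2,3,4,8,9,10,11}  (accept∈set)
'd' @ 4: {1,2,3,4,8,9,10,11}  (accept∈set)
'b' @ 5: {1,2,3,4,5,6,8,9,10,11}  (accept∈set)
'd' @ 6: {1,2,3,4,8,9,10,11}  (accept∈set)
'b' @ 7: {1,2,3,4,5,6,8,9,10,11}  (accept∈set)
'd' @ 8: {1,2,3,4,8,9,10,11}  (accept∈set)
final: {1,2,3,4,8,9,10,11}; accept 1 in set

Answer: ACCEPT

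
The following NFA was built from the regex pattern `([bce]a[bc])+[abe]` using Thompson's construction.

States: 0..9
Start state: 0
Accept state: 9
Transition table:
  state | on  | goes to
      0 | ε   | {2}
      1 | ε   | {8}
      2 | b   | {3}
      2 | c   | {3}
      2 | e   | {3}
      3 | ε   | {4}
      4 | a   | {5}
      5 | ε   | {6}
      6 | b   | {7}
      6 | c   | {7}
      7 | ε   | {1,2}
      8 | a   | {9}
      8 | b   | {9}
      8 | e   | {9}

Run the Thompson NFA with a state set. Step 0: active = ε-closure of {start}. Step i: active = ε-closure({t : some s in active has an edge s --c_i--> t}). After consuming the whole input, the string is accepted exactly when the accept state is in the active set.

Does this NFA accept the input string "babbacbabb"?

start: ε-closure({0}) = {0,2}
'b' @ 1: {3,4}
'a' @ 2: {5,6}
'b' @ 3: {1,2,7,8}
'b' @ 4: {3,4,9}  [accepting]
'a' @ 5: {5,6}
'c' @ 6: {1,2,7,8}
'b' @ 7: {3,4,9}  [accepting]
'a' @ 8: {5,6}
'b' @ 9: {1,2,7,8}
'b' @ 10: {3,4,9}  [accepting]
end set {3,4,9} — state 9 in

Answer: ACCEPT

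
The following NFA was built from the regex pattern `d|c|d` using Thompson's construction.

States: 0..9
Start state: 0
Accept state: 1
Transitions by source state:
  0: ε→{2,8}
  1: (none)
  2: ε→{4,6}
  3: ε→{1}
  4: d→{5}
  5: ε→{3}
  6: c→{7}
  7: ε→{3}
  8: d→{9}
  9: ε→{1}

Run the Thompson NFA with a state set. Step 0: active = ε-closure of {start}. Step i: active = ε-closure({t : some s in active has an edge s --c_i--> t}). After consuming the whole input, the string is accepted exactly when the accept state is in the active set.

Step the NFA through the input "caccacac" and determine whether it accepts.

start: ε-closure({0}) = {0,2,4,6,8}
'c' @ 1: {1,3,7}  ✓accept
'a' @ 2: {}  — no active states
rest 'ccacac' ignored (set empty)
after full input: {}  (accept=1 not in)

Answer: REJECT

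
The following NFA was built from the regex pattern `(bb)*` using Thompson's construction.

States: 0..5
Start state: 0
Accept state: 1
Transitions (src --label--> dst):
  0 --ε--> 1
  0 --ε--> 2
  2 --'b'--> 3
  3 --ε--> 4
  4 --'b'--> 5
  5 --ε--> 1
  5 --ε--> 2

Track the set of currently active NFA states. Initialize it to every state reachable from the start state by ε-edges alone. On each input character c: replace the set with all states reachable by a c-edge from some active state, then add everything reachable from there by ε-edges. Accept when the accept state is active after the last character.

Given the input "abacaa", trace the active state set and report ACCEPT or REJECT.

S₀ = ε-closure({0}) = {0,1,2}
'a' @ 1: {}  — state set empty
rest 'bacaa' ignored (set empty)
after full input: {}  (accept=1 not in)

Answer: REJECT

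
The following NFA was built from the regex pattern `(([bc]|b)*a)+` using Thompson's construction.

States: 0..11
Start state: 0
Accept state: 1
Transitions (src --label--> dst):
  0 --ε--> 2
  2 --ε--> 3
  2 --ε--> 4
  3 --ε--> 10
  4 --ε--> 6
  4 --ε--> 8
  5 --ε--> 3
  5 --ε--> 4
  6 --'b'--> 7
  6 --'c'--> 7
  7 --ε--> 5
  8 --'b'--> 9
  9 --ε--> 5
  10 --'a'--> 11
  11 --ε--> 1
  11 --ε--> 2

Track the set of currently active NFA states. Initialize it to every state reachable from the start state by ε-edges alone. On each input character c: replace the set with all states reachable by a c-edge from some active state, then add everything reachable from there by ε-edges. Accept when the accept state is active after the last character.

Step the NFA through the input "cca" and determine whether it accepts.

Answer: ACCEPT

Steps:
S₀ = ε-closure({0}) = {0,2,3,4,6,8,10}
'c' @ 1: {3,4,5,6,7,8,10}
'c' @ 2: {3,4,5,6,7,8,10}
'a' @ 3: {1,2,3,4,6,8,10,11}  ✓accept
end set {1,2,3,4,6,8,10,11} — state 1 in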